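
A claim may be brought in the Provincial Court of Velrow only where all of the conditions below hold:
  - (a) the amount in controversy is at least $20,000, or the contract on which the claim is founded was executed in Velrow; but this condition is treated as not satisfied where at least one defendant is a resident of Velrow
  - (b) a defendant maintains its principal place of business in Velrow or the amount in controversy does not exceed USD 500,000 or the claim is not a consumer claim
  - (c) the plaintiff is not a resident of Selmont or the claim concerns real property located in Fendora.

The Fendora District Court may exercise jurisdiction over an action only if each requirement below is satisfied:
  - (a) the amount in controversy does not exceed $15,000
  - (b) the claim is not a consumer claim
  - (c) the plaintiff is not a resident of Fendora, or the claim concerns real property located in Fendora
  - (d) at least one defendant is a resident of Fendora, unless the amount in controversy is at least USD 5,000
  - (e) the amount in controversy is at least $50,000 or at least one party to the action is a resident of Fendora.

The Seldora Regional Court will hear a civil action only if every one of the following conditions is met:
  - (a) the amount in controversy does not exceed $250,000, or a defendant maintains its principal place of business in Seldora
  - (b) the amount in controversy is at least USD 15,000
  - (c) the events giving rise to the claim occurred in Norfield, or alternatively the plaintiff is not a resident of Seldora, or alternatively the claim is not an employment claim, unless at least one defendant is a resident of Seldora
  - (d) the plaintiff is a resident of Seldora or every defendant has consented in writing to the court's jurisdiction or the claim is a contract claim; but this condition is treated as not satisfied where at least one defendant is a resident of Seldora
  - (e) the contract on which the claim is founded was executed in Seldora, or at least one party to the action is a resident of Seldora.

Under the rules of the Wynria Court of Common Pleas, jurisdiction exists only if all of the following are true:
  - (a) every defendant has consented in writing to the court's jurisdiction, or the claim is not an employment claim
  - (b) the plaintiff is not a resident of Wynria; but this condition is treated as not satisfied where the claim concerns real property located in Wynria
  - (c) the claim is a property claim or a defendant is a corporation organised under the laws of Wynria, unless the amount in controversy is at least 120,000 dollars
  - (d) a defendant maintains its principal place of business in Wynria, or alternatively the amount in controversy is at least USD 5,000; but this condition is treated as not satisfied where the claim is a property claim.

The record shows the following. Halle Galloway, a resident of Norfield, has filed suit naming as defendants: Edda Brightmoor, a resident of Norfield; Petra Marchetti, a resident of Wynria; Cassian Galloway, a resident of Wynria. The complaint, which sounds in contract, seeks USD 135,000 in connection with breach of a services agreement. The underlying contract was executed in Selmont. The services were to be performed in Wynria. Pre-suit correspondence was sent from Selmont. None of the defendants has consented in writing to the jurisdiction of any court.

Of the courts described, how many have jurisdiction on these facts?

2

The Provincial Court of Velrow:
  (a) The amount in controversy is 135,000 dollars, which meets the 20,000 dollars floor, so this disjunct is met. The exception is not triggered, since no defendant resides in Velrow (they reside in Norfield, Wynria, Wynria). Met.
  (b) The amount in controversy is $135,000, within the USD 500,000 ceiling, which satisfies one of the alternatives. Met.
  (c) The plaintiff resides in Norfield, which is not Selmont, so this disjunct is met. Met.
  → Every requirement is satisfied — jurisdiction.
The Fendora District Court:
  (a) The amount in controversy is 135,000 dollars, above the 15,000 dollars ceiling. Fails.
  (b) The claim is a contract claim, not a consumer claim. Satisfied.
  (c) The plaintiff resides in Norfield, which is not Fendora, which satisfies one of the alternatives. Met.
  (d) No defendant resides in Fendora (they reside in Norfield, Wynria, Wynria). But the amount in controversy is $135,000, which meets the $5,000 floor, and the 'unless' clause therefore excuses the requirement. Met.
  (e) The amount in controversy is 135,000 dollars, which meets the 50,000 dollars floor, so this disjunct is met. Met.
  → No jurisdiction.
The Seldora Regional Court:
  (a) The amount in controversy is USD 135,000, within the 250,000 dollars ceiling, so one alternative holds. Met.
  (b) The amount in controversy is 135,000 dollars, which meets the $15,000 floor. Condition met.
  (c) The plaintiff resides in Norfield, which is not Seldora, so one alternative holds. Condition met.
  (d) The claim is a contract claim, which satisfies one of the alternatives. And the carve-out is inapplicable — no defendant resides in Seldora (they reside in Norfield, Wynria, Wynria). Condition met.
  (e) The contract was executed in Selmont, not Seldora; no party resides in Seldora — every alternative fails. Not satisfied.
  → At least one condition fails; no jurisdiction.
The Wynria Court of Common Pleas:
  (a) The claim is a contract claim, not an employment claim — that alternative is enough. Condition met.
  (b) The plaintiff resides in Norfield, which is not Wynria. The exception is not triggered, since the claim does not concern real property. Condition met.
  (c) The claim is a contract claim, not a property claim; no defendant is a corporation — none of the alternatives is met. However, the amount in controversy is USD 135,000, which meets the $120,000 floor, so the 'unless' proviso supplies this condition. Satisfied.
  (d) The amount in controversy is 135,000 dollars, which meets the USD 5,000 floor, so one alternative holds. The carve-out does not apply: the claim is a contract claim, not a property claim. Met.
  → Jurisdiction lies.
Courts with jurisdiction: the Provincial Court of Velrow, the Wynria Court of Common Pleas — 2 in total.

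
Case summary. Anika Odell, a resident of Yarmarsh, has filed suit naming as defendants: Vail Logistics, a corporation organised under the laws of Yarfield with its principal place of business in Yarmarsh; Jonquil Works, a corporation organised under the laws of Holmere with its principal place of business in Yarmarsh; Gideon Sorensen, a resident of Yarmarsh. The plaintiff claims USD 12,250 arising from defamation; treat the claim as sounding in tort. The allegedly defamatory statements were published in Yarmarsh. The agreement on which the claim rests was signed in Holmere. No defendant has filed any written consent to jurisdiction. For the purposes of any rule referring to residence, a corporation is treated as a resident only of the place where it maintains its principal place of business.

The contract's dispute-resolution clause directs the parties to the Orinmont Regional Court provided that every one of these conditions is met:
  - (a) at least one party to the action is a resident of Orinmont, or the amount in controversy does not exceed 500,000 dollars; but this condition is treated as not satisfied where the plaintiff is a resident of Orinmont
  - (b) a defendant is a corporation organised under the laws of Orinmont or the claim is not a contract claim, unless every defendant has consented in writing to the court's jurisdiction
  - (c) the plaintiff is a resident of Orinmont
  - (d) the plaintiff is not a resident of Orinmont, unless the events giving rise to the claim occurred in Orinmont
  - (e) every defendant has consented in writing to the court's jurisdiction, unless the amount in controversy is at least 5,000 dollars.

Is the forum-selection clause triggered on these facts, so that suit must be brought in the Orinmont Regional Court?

The Orinmont Regional Court:
  (a) The amount in controversy is USD 12,250, within the $500,000 ceiling, so this disjunct is met. The exception is not triggered, since the plaintiff resides in Yarmarsh, not Orinmont. Met.
  (b) The claim is a tort claim, not a contract claim — that alternative is enough. Met.
  (c) The plaintiff resides in Yarmarsh, not Orinmont. Not satisfied.
  (d) The plaintiff resides in Yarmarsh, which is not Orinmont. Satisfied.
  (e) No such written consent has been filed. The proviso rescues it, though: the amount in controversy is USD 12,250, which meets the 5,000 dollars floor. Met.
  → The clause does not apply.

No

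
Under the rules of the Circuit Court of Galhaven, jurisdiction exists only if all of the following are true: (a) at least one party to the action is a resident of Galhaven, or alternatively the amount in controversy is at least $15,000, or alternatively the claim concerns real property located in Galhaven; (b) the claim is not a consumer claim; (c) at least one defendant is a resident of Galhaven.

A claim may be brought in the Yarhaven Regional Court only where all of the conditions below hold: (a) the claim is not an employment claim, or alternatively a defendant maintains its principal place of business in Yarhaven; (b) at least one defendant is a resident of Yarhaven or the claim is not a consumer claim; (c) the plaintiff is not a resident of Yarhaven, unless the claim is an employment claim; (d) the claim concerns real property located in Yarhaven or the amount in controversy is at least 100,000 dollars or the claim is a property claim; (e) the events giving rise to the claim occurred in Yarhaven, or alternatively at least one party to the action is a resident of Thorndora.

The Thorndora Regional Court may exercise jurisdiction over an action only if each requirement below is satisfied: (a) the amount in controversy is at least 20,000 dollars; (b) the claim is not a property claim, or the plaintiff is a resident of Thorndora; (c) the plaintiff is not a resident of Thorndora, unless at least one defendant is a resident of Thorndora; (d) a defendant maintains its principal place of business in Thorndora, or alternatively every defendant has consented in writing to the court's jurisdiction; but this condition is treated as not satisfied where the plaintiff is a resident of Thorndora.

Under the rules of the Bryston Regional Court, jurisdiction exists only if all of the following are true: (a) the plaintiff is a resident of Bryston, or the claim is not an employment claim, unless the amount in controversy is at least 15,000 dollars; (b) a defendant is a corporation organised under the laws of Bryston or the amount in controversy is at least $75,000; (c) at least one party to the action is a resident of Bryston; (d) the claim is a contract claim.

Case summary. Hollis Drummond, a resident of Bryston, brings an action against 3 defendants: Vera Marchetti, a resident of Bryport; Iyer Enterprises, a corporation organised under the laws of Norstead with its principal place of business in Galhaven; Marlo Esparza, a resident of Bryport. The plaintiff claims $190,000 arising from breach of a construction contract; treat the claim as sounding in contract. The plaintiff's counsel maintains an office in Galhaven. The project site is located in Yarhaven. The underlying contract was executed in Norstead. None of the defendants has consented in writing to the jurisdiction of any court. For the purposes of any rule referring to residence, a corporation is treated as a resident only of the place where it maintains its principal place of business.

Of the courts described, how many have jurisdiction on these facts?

3

The Circuit Court of Galhaven:
  (a) Iyer Enterprises resides in Galhaven, which satisfies one of the alternatives. Met.
  (b) The claim is a contract claim, not a consumer claim. Met.
  (c) Iyer Enterprises resides in Galhaven. Condition met.
  → The court has jurisdiction.
The Yarhaven Regional Court:
  (a) The claim is a contract claim, not an employment claim, so this disjunct is met. Satisfied.
  (b) The claim is a contract claim, not a consumer claim — that alternative is enough. Condition met.
  (c) The plaintiff resides in Bryston, which is not Yarhaven. Condition met.
  (d) The amount in controversy is USD 190,000, which meets the 100,000 dollars floor, which satisfies one of the alternatives. Condition met.
  (e) The operative events occurred in Yarhaven — that alternative is enough. Satisfied.
  → Every requirement is satisfied — jurisdiction.
The Thorndora Regional Court:
  (a) The amount in controversy is USD 190,000, which meets the 20,000 dollars floor. Satisfied.
  (b) The claim is a contract claim, not a property claim, so this disjunct is met. Satisfied.
  (c) The plaintiff resides in Bryston, which is not Thorndora. Satisfied.
  (d) The corporate defendant(s) have their principal place of business in Galhaven, not Thorndora; no such written consent has been filed — none of the alternatives is met. Not satisfied.
  → The court lacks jurisdiction.
The Bryston Regional Court:
  (a) The plaintiff resides in Bryston, so one alternative holds. Condition met.
  (b) The amount in controversy is $190,000, which meets the $75,000 floor, which satisfies one of the alternatives. Met.
  (c) Hollis Drummond resides in Bryston. Condition met.
  (d) The claim is a contract claim. Condition met.
  → Jurisdiction lies.
Courts with jurisdiction: the Circuit Court of Galhaven, the Yarhaven Regional Court, the Bryston Regional Court — 3 in total.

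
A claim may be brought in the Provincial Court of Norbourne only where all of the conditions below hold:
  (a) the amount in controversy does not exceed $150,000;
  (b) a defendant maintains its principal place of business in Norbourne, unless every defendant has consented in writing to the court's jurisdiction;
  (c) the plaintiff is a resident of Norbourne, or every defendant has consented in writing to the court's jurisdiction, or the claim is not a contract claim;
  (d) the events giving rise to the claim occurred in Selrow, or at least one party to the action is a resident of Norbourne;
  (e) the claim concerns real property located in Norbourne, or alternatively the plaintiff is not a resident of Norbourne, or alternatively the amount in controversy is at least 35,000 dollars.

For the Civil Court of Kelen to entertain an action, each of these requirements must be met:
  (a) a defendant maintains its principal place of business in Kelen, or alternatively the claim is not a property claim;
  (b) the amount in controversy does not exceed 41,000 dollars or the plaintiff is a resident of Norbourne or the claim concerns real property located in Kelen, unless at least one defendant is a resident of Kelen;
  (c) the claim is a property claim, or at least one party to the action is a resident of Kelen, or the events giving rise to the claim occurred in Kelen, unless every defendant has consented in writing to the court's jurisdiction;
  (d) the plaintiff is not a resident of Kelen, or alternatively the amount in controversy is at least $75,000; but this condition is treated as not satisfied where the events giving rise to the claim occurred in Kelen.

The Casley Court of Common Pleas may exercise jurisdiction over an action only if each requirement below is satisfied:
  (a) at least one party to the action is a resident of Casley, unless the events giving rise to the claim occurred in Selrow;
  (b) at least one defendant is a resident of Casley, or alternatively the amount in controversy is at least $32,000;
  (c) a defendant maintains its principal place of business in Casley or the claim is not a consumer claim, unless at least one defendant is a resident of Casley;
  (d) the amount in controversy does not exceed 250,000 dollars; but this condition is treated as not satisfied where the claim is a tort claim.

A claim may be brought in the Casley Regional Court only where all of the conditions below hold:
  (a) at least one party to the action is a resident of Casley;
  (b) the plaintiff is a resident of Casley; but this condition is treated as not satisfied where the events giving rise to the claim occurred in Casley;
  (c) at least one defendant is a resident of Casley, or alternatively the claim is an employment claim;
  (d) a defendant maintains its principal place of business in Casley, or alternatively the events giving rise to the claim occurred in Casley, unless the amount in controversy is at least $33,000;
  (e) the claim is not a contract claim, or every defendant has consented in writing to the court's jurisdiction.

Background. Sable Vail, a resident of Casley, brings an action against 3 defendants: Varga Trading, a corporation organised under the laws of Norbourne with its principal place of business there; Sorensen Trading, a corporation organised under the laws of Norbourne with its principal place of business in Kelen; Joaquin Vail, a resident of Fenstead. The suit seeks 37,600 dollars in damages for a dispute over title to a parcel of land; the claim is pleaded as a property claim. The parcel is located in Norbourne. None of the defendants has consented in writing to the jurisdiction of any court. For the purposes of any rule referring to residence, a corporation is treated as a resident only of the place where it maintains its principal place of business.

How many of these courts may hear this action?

The Provincial Court of Norbourne:
  (a) The amount in controversy is 37,600 dollars, within the $150,000 ceiling. Condition met.
  (b) Varga Trading has its principal place of business in Norbourne. Condition met.
  (c) The claim is a property claim, not a contract claim, so this disjunct is met. Satisfied.
  (d) Varga Trading resides in Norbourne — that alternative is enough. Met.
  (e) The property lies in Norbourne, so this disjunct is met. Met.
  → The court has jurisdiction.
The Civil Court of Kelen:
  (a) Sorensen Trading has its principal place of business in Kelen, which satisfies one of the alternatives. Condition met.
  (b) The amount in controversy is 37,600 dollars, within the USD 41,000 ceiling, which satisfies one of the alternatives. Satisfied.
  (c) The claim is a property claim — that alternative is enough. Met.
  (d) The plaintiff resides in Casley, which is not Kelen, so one alternative holds. And the carve-out is inapplicable — the operative events occurred in Norbourne, not Kelen. Satisfied.
  → Every requirement is satisfied — jurisdiction.
The Casley Court of Common Pleas:
  (a) Sable Vail resides in Casley. Condition met.
  (b) The amount in controversy is 37,600 dollars, which meets the 32,000 dollars floor, which satisfies one of the alternatives. Condition met.
  (c) The claim is a property claim, not a consumer claim — that alternative is enough. Condition met.
  (d) The amount in controversy is $37,600, within the 250,000 dollars ceiling. The exception is not triggered, since the claim is a property claim, not a tort claim. Satisfied.
  → All conditions met; jurisdiction exists.
The Casley Regional Court:
  (a) Sable Vail resides in Casley. Condition met.
  (b) The plaintiff resides in Casley. The exception is not triggered, since the operative events occurred in Norbourne, not Casley. Condition met.
  (c) No defendant resides in Casley (they reside in Norbourne, Kelen, Fenstead); the claim is a property claim, not an employment claim — every alternative fails. Not met.
  (d) The corporate defendant(s) have their principal place of business in Kelen, Norbourne, not Casley; the operative events occurred in Norbourne, not Casley — none of the alternatives is met. But the amount in controversy is $37,600, which meets the 33,000 dollars floor, and the 'unless' clause therefore excuses the requirement. Satisfied.
  (e) The claim is a property claim, not a contract claim, so this disjunct is met. Met.
  → No jurisdiction.
Courts with jurisdiction: the Provincial Court of Norbourne, the Civil Court of Kelen, the Casley Court of Common Pleas — 3 in total.

3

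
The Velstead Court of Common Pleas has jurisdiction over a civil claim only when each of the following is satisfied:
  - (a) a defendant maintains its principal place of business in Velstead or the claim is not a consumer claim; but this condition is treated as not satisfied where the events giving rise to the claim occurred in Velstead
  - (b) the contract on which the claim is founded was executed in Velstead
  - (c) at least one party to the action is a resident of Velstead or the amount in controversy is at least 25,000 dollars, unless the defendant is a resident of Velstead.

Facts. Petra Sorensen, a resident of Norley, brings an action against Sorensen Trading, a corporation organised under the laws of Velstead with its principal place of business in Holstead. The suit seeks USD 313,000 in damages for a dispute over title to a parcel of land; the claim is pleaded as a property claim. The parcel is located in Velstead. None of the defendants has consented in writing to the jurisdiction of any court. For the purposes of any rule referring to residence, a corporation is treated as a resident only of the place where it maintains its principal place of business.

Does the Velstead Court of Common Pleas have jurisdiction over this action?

The Velstead Court of Common Pleas:
  (a) The claim is a property claim, not a consumer claim — that alternative is enough. However, the operative events occurred in Velstead, which falls within the stated exception and so defeats the condition. Condition not met.
  (b) No contract (and hence no place of execution) is alleged. Not satisfied.
  (c) The amount in controversy is $313,000, which meets the 25,000 dollars floor — that alternative is enough. Satisfied.
  → No jurisdiction.

No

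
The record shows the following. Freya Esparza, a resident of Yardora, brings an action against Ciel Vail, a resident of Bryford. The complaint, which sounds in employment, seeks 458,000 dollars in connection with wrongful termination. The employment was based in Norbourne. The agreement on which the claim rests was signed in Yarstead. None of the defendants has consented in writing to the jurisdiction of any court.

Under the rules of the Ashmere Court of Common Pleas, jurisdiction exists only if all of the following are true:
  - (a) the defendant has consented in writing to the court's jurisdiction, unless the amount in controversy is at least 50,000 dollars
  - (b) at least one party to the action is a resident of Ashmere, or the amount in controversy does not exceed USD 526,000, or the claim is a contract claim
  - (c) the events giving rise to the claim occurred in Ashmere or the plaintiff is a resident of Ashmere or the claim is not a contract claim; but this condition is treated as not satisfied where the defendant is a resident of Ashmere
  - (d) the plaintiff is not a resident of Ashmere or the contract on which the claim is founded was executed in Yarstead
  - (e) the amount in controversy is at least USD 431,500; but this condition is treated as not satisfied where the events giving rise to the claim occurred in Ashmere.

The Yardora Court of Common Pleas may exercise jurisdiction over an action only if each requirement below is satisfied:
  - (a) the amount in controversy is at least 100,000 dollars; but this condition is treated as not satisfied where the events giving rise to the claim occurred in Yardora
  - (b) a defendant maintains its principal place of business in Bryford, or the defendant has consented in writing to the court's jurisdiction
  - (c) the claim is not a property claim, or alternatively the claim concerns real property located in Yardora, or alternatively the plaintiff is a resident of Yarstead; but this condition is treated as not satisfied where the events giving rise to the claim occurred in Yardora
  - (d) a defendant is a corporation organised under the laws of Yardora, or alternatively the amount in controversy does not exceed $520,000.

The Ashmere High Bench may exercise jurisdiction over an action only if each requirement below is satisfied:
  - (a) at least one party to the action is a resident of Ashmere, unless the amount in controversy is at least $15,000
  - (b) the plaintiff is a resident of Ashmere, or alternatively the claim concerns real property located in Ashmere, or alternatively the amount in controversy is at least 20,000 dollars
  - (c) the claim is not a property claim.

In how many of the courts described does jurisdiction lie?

The Ashmere Court of Common Pleas:
  (a) No such written consent has been filed. The proviso rescues it, though: the amount in controversy is 458,000 dollars, which meets the USD 50,000 floor. Satisfied.
  (b) The amount in controversy is 458,000 dollars, within the 526,000 dollars ceiling, which satisfies one of the alternatives. Condition met.
  (c) The claim is an employment claim, not a contract claim, so one alternative holds. The carve-out does not apply: the defendant resides in Bryford, not Ashmere. Met.
  (d) The plaintiff resides in Yardora, which is not Ashmere, so this disjunct is met. Condition met.
  (e) The amount in controversy is 458,000 dollars, which meets the 431,500 dollars floor. The carve-out does not apply: the operative events occurred in Norbourne, not Ashmere. Satisfied.
  → Every requirement is satisfied — jurisdiction.
The Yardora Court of Common Pleas:
  (a) The amount in controversy is $458,000, which meets the USD 100,000 floor. The exception is not triggered, since the operative events occurred in Norbourne, not Yardora. Met.
  (b) No defendant is a corporation; no such written consent has been filed — none of the alternatives is met. Not satisfied.
  (c) The claim is an employment claim, not a property claim — that alternative is enough. And the carve-out is inapplicable — the operative events occurred in Norbourne, not Yardora. Satisfied.
  (d) The amount in controversy is 458,000 dollars, within the USD 520,000 ceiling, which satisfies one of the alternatives. Met.
  → The court lacks jurisdiction.
The Ashmere High Bench:
  (a) No party resides in Ashmere. However, the amount in controversy is $458,000, which meets the 15,000 dollars floor, so the 'unless' proviso supplies this condition. Condition met.
  (b) The amount in controversy is 458,000 dollars, which meets the 20,000 dollars floor, so one alternative holds. Satisfied.
  (c) The claim is an employment claim, not a property claim. Satisfied.
  → Jurisdiction lies.
Courts with jurisdiction: the Ashmere Court of Common Pleas, the Ashmere High Bench — 2 in total.

2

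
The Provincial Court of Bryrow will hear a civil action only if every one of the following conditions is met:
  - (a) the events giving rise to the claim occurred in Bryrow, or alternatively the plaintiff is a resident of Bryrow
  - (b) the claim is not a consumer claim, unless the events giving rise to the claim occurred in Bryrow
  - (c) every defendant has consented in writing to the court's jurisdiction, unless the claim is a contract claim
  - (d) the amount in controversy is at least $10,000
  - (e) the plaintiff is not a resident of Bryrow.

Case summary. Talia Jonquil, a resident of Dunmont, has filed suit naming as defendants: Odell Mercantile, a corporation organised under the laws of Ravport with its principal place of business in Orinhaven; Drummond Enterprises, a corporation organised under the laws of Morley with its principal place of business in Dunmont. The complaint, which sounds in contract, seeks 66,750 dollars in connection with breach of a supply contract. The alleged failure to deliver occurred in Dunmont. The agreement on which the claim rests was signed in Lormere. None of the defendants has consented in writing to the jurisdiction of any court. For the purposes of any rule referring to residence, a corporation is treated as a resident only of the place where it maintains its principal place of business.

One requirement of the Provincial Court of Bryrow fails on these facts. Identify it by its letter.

(a)

The Provincial Court of Bryrow:
  (a) The operative events occurred in Dunmont, not Bryrow; the plaintiff resides in Dunmont, not Bryrow — every alternative fails. Not satisfied.
  (b) The claim is a contract claim, not a consumer claim. Met.
  (c) No such written consent has been filed. But the claim is a contract claim, and the 'unless' clause therefore excuses the requirement. Condition met.
  (d) The amount in controversy is $66,750, which meets the $10,000 floor. Condition met.
  (e) The plaintiff resides in Dunmont, which is not Bryrow. Satisfied.
Only condition (a) fails.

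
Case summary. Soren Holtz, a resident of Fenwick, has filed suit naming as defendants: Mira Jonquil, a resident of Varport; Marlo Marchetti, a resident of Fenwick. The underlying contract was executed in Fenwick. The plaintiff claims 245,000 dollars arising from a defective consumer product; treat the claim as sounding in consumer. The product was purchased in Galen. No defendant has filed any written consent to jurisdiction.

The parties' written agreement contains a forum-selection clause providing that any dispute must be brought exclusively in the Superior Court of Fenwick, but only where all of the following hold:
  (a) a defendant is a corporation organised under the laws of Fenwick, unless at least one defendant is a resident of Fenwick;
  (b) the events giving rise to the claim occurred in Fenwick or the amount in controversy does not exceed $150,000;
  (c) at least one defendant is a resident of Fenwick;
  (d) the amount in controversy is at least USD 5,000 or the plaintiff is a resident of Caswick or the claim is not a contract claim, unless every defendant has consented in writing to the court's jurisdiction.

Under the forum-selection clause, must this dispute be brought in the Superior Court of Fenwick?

No

The Superior Court of Fenwick:
  (a) No defendant is a corporation. However, Marlo Marchetti resides in Fenwick, so the 'unless' proviso supplies this condition. Met.
  (b) The operative events occurred in Galen, not Fenwick; the amount in controversy is USD 245,000, above the USD 150,000 ceiling — no alternative holds. Condition not met.
  (c) Marlo Marchetti resides in Fenwick. Met.
  (d) The amount in controversy is $245,000, which meets the USD 5,000 floor, which satisfies one of the alternatives. Condition met.
  → The clause does not apply.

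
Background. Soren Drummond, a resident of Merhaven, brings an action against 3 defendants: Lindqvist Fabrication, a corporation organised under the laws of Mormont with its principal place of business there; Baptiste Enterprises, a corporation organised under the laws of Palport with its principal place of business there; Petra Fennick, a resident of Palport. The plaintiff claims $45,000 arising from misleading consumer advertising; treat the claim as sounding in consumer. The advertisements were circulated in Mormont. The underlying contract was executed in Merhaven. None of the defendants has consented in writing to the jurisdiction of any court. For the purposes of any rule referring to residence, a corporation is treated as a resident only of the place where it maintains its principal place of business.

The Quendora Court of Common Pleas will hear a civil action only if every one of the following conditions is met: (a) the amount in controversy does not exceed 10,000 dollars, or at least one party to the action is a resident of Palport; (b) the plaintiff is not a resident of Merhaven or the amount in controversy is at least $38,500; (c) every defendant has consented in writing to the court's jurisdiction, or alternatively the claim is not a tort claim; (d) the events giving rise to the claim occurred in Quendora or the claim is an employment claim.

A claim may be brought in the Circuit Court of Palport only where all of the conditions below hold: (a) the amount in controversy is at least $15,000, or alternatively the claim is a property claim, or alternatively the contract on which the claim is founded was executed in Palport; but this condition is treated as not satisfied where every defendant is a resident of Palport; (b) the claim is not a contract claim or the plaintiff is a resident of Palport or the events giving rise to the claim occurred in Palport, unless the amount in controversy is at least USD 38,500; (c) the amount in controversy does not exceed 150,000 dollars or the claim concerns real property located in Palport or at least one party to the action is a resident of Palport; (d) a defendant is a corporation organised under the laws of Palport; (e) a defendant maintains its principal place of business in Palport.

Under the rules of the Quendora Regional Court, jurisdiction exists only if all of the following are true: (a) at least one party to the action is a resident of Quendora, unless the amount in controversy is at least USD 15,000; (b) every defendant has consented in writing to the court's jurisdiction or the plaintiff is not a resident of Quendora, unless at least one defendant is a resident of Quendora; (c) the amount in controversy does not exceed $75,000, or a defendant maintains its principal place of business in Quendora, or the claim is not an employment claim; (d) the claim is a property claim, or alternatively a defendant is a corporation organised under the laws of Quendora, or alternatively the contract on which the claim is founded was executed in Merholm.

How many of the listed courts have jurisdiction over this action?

1

The Quendora Court of Common Pleas:
  (a) Baptiste Enterprises resides in Palport, so this disjunct is met. Satisfied.
  (b) The amount in controversy is USD 45,000, which meets the $38,500 floor, which satisfies one of the alternatives. Condition met.
  (c) The claim is a consumer claim, not a tort claim, which satisfies one of the alternatives. Satisfied.
  (d) The operative events occurred in Mormont, not Quendora; the claim is a consumer claim, not an employment claim — every alternative fails. Not satisfied.
  → No jurisdiction.
The Circuit Court of Palport:
  (a) The amount in controversy is USD 45,000, which meets the 15,000 dollars floor, which satisfies one of the alternatives. And the carve-out is inapplicable — the defendants reside as follows — Lindqvist Fabrication in Mormont, Baptiste Enterprises in Palport, Petra Fennick in Palport — not all in Palport. Satisfied.
  (b) The claim is a consumer claim, not a contract claim, so one alternative holds. Met.
  (c) The amount in controversy is USD 45,000, within the USD 150,000 ceiling — that alternative is enough. Satisfied.
  (d) Baptiste Enterprises is organised under the laws of Palport. Condition met.
  (e) Baptiste Enterprises has its principal place of business in Palport. Condition met.
  → Jurisdiction lies.
The Quendora Regional Court:
  (a) No party resides in Quendora. However, the amount in controversy is USD 45,000, which meets the 15,000 dollars floor, so the 'unless' proviso supplies this condition. Condition met.
  (b) The plaintiff resides in Merhaven, which is not Quendora, so this disjunct is met. Condition met.
  (c) The amount in controversy is $45,000, within the USD 75,000 ceiling, so this disjunct is met. Satisfied.
  (d) The claim is a consumer claim, not a property claim; the corporate defendant(s) are organised in Mormont, Palport, not Quendora; the contract was executed in Merhaven, not Merholm — every alternative fails. Not met.
  → No jurisdiction.
Courts with jurisdiction: the Circuit Court of Palport — 1 in total.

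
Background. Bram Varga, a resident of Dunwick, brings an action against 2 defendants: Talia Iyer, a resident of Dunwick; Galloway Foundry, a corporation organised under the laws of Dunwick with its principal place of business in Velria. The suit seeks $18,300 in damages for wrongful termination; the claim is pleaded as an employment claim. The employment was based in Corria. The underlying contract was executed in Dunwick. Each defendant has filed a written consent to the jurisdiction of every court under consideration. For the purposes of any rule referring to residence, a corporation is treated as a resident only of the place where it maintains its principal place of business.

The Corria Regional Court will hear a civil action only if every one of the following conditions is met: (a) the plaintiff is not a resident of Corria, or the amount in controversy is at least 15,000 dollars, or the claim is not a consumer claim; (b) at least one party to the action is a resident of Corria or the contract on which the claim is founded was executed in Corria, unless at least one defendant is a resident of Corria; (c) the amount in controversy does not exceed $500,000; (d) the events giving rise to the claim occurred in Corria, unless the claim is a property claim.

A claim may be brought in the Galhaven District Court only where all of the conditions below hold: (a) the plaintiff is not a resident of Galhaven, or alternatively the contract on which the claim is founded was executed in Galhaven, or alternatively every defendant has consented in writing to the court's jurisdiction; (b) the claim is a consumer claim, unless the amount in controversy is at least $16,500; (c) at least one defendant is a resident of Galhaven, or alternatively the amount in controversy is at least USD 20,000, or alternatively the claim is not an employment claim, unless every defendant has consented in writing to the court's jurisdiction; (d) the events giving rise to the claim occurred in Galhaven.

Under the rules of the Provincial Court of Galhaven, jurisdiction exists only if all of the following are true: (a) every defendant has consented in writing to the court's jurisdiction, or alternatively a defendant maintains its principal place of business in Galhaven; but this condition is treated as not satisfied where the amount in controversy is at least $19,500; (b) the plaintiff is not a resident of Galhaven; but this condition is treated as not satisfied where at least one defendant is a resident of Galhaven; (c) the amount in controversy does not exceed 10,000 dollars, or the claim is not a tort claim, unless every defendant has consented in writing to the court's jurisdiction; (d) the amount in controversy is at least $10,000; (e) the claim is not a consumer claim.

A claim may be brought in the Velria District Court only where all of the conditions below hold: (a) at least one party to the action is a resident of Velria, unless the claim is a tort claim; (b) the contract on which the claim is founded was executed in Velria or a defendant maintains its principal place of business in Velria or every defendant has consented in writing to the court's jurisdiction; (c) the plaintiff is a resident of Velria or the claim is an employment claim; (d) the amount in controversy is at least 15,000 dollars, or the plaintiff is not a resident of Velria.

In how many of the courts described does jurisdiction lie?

2

The Corria Regional Court:
  (a) The plaintiff resides in Dunwick, which is not Corria, which satisfies one of the alternatives. Met.
  (b) No party resides in Corria; the contract was executed in Dunwick, not Corria — none of the alternatives is met. The proviso offers no rescue either, since no defendant resides in Corria (they reside in Dunwick, Velria). Not met.
  (c) The amount in controversy is $18,300, within the $500,000 ceiling. Satisfied.
  (d) The operative events occurred in Corria. Met.
  → The court lacks jurisdiction.
The Galhaven District Court:
  (a) The plaintiff resides in Dunwick, which is not Galhaven, so this disjunct is met. Met.
  (b) The claim is an employment claim, not a consumer claim. But the amount in controversy is 18,300 dollars, which meets the USD 16,500 floor, and the 'unless' clause therefore excuses the requirement. Satisfied.
  (c) No defendant resides in Galhaven (they reside in Dunwick, Velria); the amount in controversy is USD 18,300, below the $20,000 floor; the claim is an employment claim — every alternative fails. But every defendant has filed written consent, and the 'unless' clause therefore excuses the requirement. Condition met.
  (d) The operative events occurred in Corria, not Galhaven. Not met.
  → No jurisdiction.
The Provincial Court of Galhaven:
  (a) Every defendant has filed written consent, so this disjunct is met. And the carve-out is inapplicable — the amount in controversy is 18,300 dollars, below the $19,500 floor. Met.
  (b) The plaintiff resides in Dunwick, which is not Galhaven. The exception is not triggered, since no defendant resides in Galhaven (they reside in Dunwick, Velria). Satisfied.
  (c) The claim is an employment claim, not a tort claim — that alternative is enough. Met.
  (d) The amount in controversy is 18,300 dollars, which meets the $10,000 floor. Condition met.
  (e) The claim is an employment claim, not a consumer claim. Satisfied.
  → Every requirement is satisfied — jurisdiction.
The Velria District Court:
  (a) Galloway Foundry resides in Velria. Satisfied.
  (b) Galloway Foundry has its principal place of business in Velria, so this disjunct is met. Met.
  (c) The claim is an employment claim, so one alternative holds. Met.
  (d) The amount in controversy is USD 18,300, which meets the USD 15,000 floor — that alternative is enough. Satisfied.
  → All conditions met; jurisdiction exists.
Courts with jurisdiction: the Provincial Court of Galhaven, the Velria District Court — 2 in total.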